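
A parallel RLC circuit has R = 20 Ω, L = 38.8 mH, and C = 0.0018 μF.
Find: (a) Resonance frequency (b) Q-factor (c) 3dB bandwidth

Step 1 — Resonance: ω₀ = 1/√(LC) = 1/√(0.0388·1.8e-09) = 1.197e+05 rad/s.
Step 2 — f₀ = ω₀/(2π) = 1.904e+04 Hz.
Step 3 — Parallel Q: Q = R/(ω₀L) = 20/(1.197e+05·0.0388) = 0.004308.
Step 4 — Bandwidth: Δω = ω₀/Q = 2.778e+07 rad/s; BW = Δω/(2π) = 4.421e+06 Hz.

(a) f₀ = 1.904e+04 Hz  (b) Q = 0.004308  (c) BW = 4.421e+06 Hz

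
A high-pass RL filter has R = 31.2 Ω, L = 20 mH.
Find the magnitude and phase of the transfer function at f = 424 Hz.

Step 1 — Angular frequency: ω = 2π·424 = 2664 rad/s.
Step 2 — Transfer function: H(jω) = jωL/(R + jωL).
Step 3 — Numerator jωL = j·53.28; denominator R + jωL = 31.2 + j53.28.
Step 4 — H = 0.7447 + j0.4361.
Step 5 — Magnitude: |H| = 0.8629 (-1.3 dB); phase: φ = 30.4°.

|H| = 0.8629 (-1.3 dB), φ = 30.4°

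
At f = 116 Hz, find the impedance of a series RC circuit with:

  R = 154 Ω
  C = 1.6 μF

Step 1 — Angular frequency: ω = 2π·f = 2π·116 = 728.8 rad/s.
Step 2 — Component impedances:
  R: Z = R = 154 Ω
  C: Z = 1/(jωC) = -j/(ω·C) = 0 - j857.5 Ω
Step 3 — Series combination: Z_total = R + C = 154 - j857.5 Ω = 871.2∠-79.8° Ω.

Z = 154 - j857.5 Ω = 871.2∠-79.8° Ω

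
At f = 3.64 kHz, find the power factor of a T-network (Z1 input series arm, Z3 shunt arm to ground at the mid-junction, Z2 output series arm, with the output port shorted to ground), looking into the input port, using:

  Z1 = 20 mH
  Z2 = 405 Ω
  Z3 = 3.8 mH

Step 1 — Angular frequency: ω = 2π·f = 2π·3640 = 2.287e+04 rad/s.
Step 2 — Component impedances:
  Z1: Z = jωL = j·2.287e+04·0.02 = 0 + j457.4 Ω
  Z2: Z = R = 405 Ω
  Z3: Z = jωL = j·2.287e+04·0.0038 = 0 + j86.91 Ω
Step 3 — With the output port shorted to ground, the output series arm Z2 runs from the junction to ground; the shunt arm Z3 also runs from the junction to ground. They appear in parallel: Z3 || Z2 = 17.83 + j83.08 Ω.
Step 4 — Series with input arm Z1: Z_in = Z1 + (Z3 || Z2) = 17.83 + j540.5 Ω = 540.8∠88.1° Ω.
Step 5 — Power factor: PF = cos(φ) = Re(Z)/|Z| = 17.83/540.8 = 0.03297.
Step 6 — Type: Im(Z) = 540.5 ⇒ lagging (phase φ = 88.1°).

PF = 0.03297 (lagging, φ = 88.1°)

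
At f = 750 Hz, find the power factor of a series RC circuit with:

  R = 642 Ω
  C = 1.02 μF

Step 1 — Angular frequency: ω = 2π·f = 2π·750 = 4712 rad/s.
Step 2 — Component impedances:
  R: Z = R = 642 Ω
  C: Z = 1/(jωC) = -j/(ω·C) = 0 - j208 Ω
Step 3 — Series combination: Z_total = R + C = 642 - j208 Ω = 674.9∠-18.0° Ω.
Step 4 — Power factor: PF = cos(φ) = Re(Z)/|Z| = 642/674.9 = 0.9513.
Step 5 — Type: Im(Z) = -208 ⇒ leading (phase φ = -18.0°).

PF = 0.9513 (leading, φ = -18.0°)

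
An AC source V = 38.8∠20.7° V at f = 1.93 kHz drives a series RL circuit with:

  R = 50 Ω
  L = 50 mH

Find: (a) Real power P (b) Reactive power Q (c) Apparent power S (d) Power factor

Step 1 — Angular frequency: ω = 2π·f = 2π·1930 = 1.213e+04 rad/s.
Step 2 — Component impedances:
  R: Z = R = 50 Ω
  L: Z = jωL = j·1.213e+04·0.05 = 0 + j606.3 Ω
Step 3 — Series combination: Z_total = R + L = 50 + j606.3 Ω = 608.4∠85.3° Ω.
Step 4 — Source phasor: V = 38.8∠20.7° V = 36.3 + j13.71 V.
Step 5 — Current: I = V / Z = 0.02737 - j0.0576 A = 0.06378∠-64.6° A.
Step 6 — Complex power: S = V·I* = 0.2034 + j2.466 VA.
Step 7 — Real power: P = Re(S) = 0.2034 W.
Step 8 — Reactive power: Q = Im(S) = 2.466 VAR.
Step 9 — Apparent power: |S| = 2.474 VA.
Step 10 — Power factor: PF = P/|S| = 0.08218 (lagging).

(a) P = 0.2034 W  (b) Q = 2.466 VAR  (c) S = 2.474 VA  (d) PF = 0.08218 (lagging)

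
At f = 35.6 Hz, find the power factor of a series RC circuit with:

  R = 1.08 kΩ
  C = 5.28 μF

Step 1 — Angular frequency: ω = 2π·f = 2π·35.6 = 223.7 rad/s.
Step 2 — Component impedances:
  R: Z = R = 1080 Ω
  C: Z = 1/(jωC) = -j/(ω·C) = 0 - j846.7 Ω
Step 3 — Series combination: Z_total = R + C = 1080 - j846.7 Ω = 1372∠-38.1° Ω.
Step 4 — Power factor: PF = cos(φ) = Re(Z)/|Z| = 1080/1372.3 = 0.787.
Step 5 — Type: Im(Z) = -846.7 ⇒ leading (phase φ = -38.1°).

PF = 0.787 (leading, φ = -38.1°)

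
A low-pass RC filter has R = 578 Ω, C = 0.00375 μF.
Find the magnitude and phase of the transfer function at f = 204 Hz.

Step 1 — Angular frequency: ω = 2π·204 = 1282 rad/s.
Step 2 — Transfer function: H(jω) = 1/(1 + jωRC).
Step 3 — Denominator: 1 + jωRC = 1 + j·1282·578·3.75e-09 = 1 + j0.002778.
Step 4 — H = 1 - j0.002778.
Step 5 — Magnitude: |H| = 1 (-0.0 dB); phase: φ = -0.2°.

|H| = 1 (-0.0 dB), φ = -0.2°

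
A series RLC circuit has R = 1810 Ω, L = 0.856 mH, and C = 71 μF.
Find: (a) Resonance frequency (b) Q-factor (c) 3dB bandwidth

Step 1 — Resonance: ω₀ = 1/√(LC) = 1/√(0.000856·7.1e-05) = 4056 rad/s.
Step 2 — f₀ = ω₀/(2π) = 645.6 Hz.
Step 3 — Series Q: Q = ω₀L/R = 4056·0.000856/1810 = 0.001918.
Step 4 — Bandwidth: Δω = ω₀/Q = 2.114e+06 rad/s; BW = Δω/(2π) = 3.365e+05 Hz.

(a) f₀ = 645.6 Hz  (b) Q = 0.001918  (c) BW = 3.365e+05 Hz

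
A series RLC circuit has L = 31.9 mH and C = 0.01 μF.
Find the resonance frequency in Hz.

Step 1 — Resonance condition Im(Z)=0 gives ω₀ = 1/√(LC).
Step 2 — ω₀ = 1/√(0.0319·1e-08) = 5.599e+04 rad/s.
Step 3 — f₀ = ω₀/(2π) = 8911 Hz.

f₀ = 8911 Hz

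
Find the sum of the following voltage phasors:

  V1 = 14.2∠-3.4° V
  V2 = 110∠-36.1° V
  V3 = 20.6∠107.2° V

Step 1 — Convert each phasor to rectangular form:
  V1 = 14.2·(cos(-3.4°) + j·sin(-3.4°)) = 14.18 - j0.8422 V
  V2 = 110·(cos(-36.1°) + j·sin(-36.1°)) = 88.88 - j64.81 V
  V3 = 20.6·(cos(107.2°) + j·sin(107.2°)) = -6.092 + j19.68 V
Step 2 — Sum components: V_total = 96.96 - j45.98 V.
Step 3 — Convert to polar: |V_total| = 107.3 V, ∠V_total = -25.4°.

V_total = 107.3∠-25.4° V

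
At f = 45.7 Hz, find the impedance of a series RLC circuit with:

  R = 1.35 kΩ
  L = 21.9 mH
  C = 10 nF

Step 1 — Angular frequency: ω = 2π·f = 2π·45.7 = 287.1 rad/s.
Step 2 — Component impedances:
  R: Z = R = 1350 Ω
  L: Z = jωL = j·287.1·0.0219 = 0 + j6.288 Ω
  C: Z = 1/(jωC) = -j/(ω·C) = 0 - j3.483e+05 Ω
Step 3 — Series combination: Z_total = R + L + C = 1350 - j3.483e+05 Ω = 3.483e+05∠-89.8° Ω.

Z = 1350 - j3.483e+05 Ω = 3.483e+05∠-89.8° Ω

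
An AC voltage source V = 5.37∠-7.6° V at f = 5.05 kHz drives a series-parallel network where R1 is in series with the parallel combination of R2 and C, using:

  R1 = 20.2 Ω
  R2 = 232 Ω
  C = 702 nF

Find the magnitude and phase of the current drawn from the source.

Step 1 — Angular frequency: ω = 2π·f = 2π·5050 = 3.173e+04 rad/s.
Step 2 — Component impedances:
  R1: Z = R = 20.2 Ω
  R2: Z = R = 232 Ω
  C: Z = 1/(jωC) = -j/(ω·C) = 0 - j44.89 Ω
Step 3 — Parallel branch: R2 || C = 1/(1/R2 + 1/C) = 8.374 - j43.27 Ω.
Step 4 — Series with R1: Z_total = R1 + (R2 || C) = 28.57 - j43.27 Ω = 51.86∠-56.6° Ω.
Step 5 — Source phasor: V = 5.37∠-7.6° V = 5.323 - j0.7102 V.
Step 6 — Ohm's law: I = V / Z_total = (5.323 - j0.7102) / (28.57 - j43.27) = 0.06799 + j0.07811 A.
Step 7 — Convert to polar: |I| = 0.1036 A, ∠I = 49.0°.

I = 0.1036∠49.0° A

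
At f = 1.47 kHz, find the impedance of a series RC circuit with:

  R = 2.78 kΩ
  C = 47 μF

Step 1 — Angular frequency: ω = 2π·f = 2π·1470 = 9236 rad/s.
Step 2 — Component impedances:
  R: Z = R = 2780 Ω
  C: Z = 1/(jωC) = -j/(ω·C) = 0 - j2.304 Ω
Step 3 — Series combination: Z_total = R + C = 2780 - j2.304 Ω = 2780∠-0.0° Ω.

Z = 2780 - j2.304 Ω = 2780∠-0.0° Ω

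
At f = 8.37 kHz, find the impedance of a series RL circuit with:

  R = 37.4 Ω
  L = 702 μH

Step 1 — Angular frequency: ω = 2π·f = 2π·8370 = 5.259e+04 rad/s.
Step 2 — Component impedances:
  R: Z = R = 37.4 Ω
  L: Z = jωL = j·5.259e+04·0.000702 = 0 + j36.92 Ω
Step 3 — Series combination: Z_total = R + L = 37.4 + j36.92 Ω = 52.55∠44.6° Ω.

Z = 37.4 + j36.92 Ω = 52.55∠44.6° Ω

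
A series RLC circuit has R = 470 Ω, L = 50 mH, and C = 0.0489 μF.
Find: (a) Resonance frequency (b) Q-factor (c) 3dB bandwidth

Step 1 — Resonance condition Im(Z)=0 gives ω₀ = 1/√(LC).
Step 2 — ω₀ = 1/√(0.05·4.89e-08) = 2.022e+04 rad/s.
Step 3 — f₀ = ω₀/(2π) = 3219 Hz.
Step 4 — Series Q: Q = ω₀L/R = 2.022e+04·0.05/470 = 2.151.
Step 5 — 3dB bandwidth: Δω = ω₀/Q = 9400 rad/s; BW = Δω/(2π) = 1496 Hz.

(a) f₀ = 3219 Hz  (b) Q = 2.151  (c) BW = 1496 Hz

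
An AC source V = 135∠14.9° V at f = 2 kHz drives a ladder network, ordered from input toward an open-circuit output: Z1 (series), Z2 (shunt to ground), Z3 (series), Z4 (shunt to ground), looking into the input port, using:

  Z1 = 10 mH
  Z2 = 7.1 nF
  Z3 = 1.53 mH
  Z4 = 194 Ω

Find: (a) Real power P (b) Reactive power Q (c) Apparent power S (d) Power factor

Step 1 — Angular frequency: ω = 2π·f = 2π·2000 = 1.257e+04 rad/s.
Step 2 — Component impedances:
  Z1: Z = jωL = j·1.257e+04·0.01 = 0 + j125.7 Ω
  Z2: Z = 1/(jωC) = -j/(ω·C) = 0 - j1.121e+04 Ω
  Z3: Z = jωL = j·1.257e+04·0.00153 = 0 + j19.23 Ω
  Z4: Z = R = 194 Ω
Step 3 — Ladder network (open output): work backward from the far end, alternating series and parallel combinations. Z_in = 194.6 + j141.5 Ω = 240.6∠36.0° Ω.
Step 4 — Source phasor: V = 135∠14.9° V = 130.5 + j34.71 V.
Step 5 — Current: I = V / Z = 0.5233 - j0.2022 A = 0.561∠-21.1° A.
Step 6 — Complex power: S = V·I* = 61.25 + j44.55 VA.
Step 7 — Real power: P = Re(S) = 61.25 W.
Step 8 — Reactive power: Q = Im(S) = 44.55 VAR.
Step 9 — Apparent power: |S| = 75.73 VA.
Step 10 — Power factor: PF = P/|S| = 0.8087 (lagging).

(a) P = 61.25 W  (b) Q = 44.55 VAR  (c) S = 75.73 VA  (d) PF = 0.8087 (lagging)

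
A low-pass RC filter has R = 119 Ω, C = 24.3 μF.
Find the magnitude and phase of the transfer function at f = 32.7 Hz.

Step 1 — Angular frequency: ω = 2π·32.7 = 205.5 rad/s.
Step 2 — Transfer function: H(jω) = 1/(1 + jωRC).
Step 3 — Denominator: 1 + jωRC = 1 + j·205.5·119·2.43e-05 = 1 + j0.5941.
Step 4 — H = 0.7391 - j0.4391.
Step 5 — Magnitude: |H| = 0.8597 (-1.3 dB); phase: φ = -30.7°.

|H| = 0.8597 (-1.3 dB), φ = -30.7°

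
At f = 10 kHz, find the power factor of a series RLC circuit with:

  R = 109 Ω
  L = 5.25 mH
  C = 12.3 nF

Step 1 — Angular frequency: ω = 2π·f = 2π·1e+04 = 6.283e+04 rad/s.
Step 2 — Component impedances:
  R: Z = R = 109 Ω
  L: Z = jωL = j·6.283e+04·0.00525 = 0 + j329.9 Ω
  C: Z = 1/(jωC) = -j/(ω·C) = 0 - j1294 Ω
Step 3 — Series combination: Z_total = R + L + C = 109 - j964.1 Ω = 970.2∠-83.5° Ω.
Step 4 — Power factor: PF = cos(φ) = Re(Z)/|Z| = 109/970.2 = 0.1123.
Step 5 — Type: Im(Z) = -964.1 ⇒ leading (phase φ = -83.5°).

PF = 0.1123 (leading, φ = -83.5°)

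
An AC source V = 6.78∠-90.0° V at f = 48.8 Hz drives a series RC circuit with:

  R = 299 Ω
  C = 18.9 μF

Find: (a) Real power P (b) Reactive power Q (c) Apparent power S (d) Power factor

Step 1 — Angular frequency: ω = 2π·f = 2π·48.8 = 306.6 rad/s.
Step 2 — Component impedances:
  R: Z = R = 299 Ω
  C: Z = 1/(jωC) = -j/(ω·C) = 0 - j172.6 Ω
Step 3 — Series combination: Z_total = R + C = 299 - j172.6 Ω = 345.2∠-30.0° Ω.
Step 4 — Source phasor: V = 6.78∠-90.0° V = 0 - j6.78 V.
Step 5 — Current: I = V / Z = 0.009817 - j0.01701 A = 0.01964∠-60.0° A.
Step 6 — Complex power: S = V·I* = 0.1153 - j0.06656 VA.
Step 7 — Real power: P = Re(S) = 0.1153 W.
Step 8 — Reactive power: Q = Im(S) = -0.06656 VAR.
Step 9 — Apparent power: |S| = 0.1332 VA.
Step 10 — Power factor: PF = P/|S| = 0.8661 (leading).

(a) P = 0.1153 W  (b) Q = -0.06656 VAR  (c) S = 0.1332 VA  (d) PF = 0.8661 (leading)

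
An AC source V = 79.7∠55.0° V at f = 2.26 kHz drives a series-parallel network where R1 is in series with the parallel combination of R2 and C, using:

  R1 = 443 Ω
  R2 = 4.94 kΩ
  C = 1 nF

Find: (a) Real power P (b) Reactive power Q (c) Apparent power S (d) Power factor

Step 1 — Angular frequency: ω = 2π·f = 2π·2260 = 1.42e+04 rad/s.
Step 2 — Component impedances:
  R1: Z = R = 443 Ω
  R2: Z = R = 4940 Ω
  C: Z = 1/(jωC) = -j/(ω·C) = 0 - j7.042e+04 Ω
Step 3 — Parallel branch: R2 || C = 1/(1/R2 + 1/C) = 4916 - j344.8 Ω.
Step 4 — Series with R1: Z_total = R1 + (R2 || C) = 5359 - j344.8 Ω = 5370∠-3.7° Ω.
Step 5 — Source phasor: V = 79.7∠55.0° V = 45.71 + j65.29 V.
Step 6 — Current: I = V / Z = 0.007715 + j0.01268 A = 0.01484∠58.7° A.
Step 7 — Complex power: S = V·I* = 1.18 - j0.07596 VA.
Step 8 — Real power: P = Re(S) = 1.18 W.
Step 9 — Reactive power: Q = Im(S) = -0.07596 VAR.
Step 10 — Apparent power: |S| = 1.183 VA.
Step 11 — Power factor: PF = P/|S| = 0.9979 (leading).

(a) P = 1.18 W  (b) Q = -0.07596 VAR  (c) S = 1.183 VA  (d) PF = 0.9979 (leading)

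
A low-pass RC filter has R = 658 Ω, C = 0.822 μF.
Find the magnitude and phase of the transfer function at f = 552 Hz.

Step 1 — Angular frequency: ω = 2π·552 = 3468 rad/s.
Step 2 — Transfer function: H(jω) = 1/(1 + jωRC).
Step 3 — Denominator: 1 + jωRC = 1 + j·3468·658·8.22e-07 = 1 + j1.876.
Step 4 — H = 0.2213 - j0.4151.
Step 5 — Magnitude: |H| = 0.4704 (-6.6 dB); phase: φ = -61.9°.

|H| = 0.4704 (-6.6 dB), φ = -61.9°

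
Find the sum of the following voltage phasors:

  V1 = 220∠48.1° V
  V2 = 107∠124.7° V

Step 1 — Convert each phasor to rectangular form:
  V1 = 220·(cos(48.1°) + j·sin(48.1°)) = 146.9 + j163.7 V
  V2 = 107·(cos(124.7°) + j·sin(124.7°)) = -60.91 + j87.97 V
Step 2 — Sum components: V_total = 86.01 + j251.7 V.
Step 3 — Convert to polar: |V_total| = 266 V, ∠V_total = 71.1°.

V_total = 266∠71.1° V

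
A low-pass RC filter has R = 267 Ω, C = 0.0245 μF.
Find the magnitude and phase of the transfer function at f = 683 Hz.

Step 1 — Angular frequency: ω = 2π·683 = 4291 rad/s.
Step 2 — Transfer function: H(jω) = 1/(1 + jωRC).
Step 3 — Denominator: 1 + jωRC = 1 + j·4291·267·2.45e-08 = 1 + j0.02807.
Step 4 — H = 0.9992 - j0.02805.
Step 5 — Magnitude: |H| = 0.9996 (-0.0 dB); phase: φ = -1.6°.

|H| = 0.9996 (-0.0 dB), φ = -1.6°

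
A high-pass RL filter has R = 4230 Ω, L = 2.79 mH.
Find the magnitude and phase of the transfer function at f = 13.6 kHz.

Step 1 — Angular frequency: ω = 2π·1.36e+04 = 8.545e+04 rad/s.
Step 2 — Transfer function: H(jω) = jωL/(R + jωL).
Step 3 — Numerator jωL = j·238.4; denominator R + jωL = 4230 + j238.4.
Step 4 — H = 0.003167 + j0.05618.
Step 5 — Magnitude: |H| = 0.05627 (-25.0 dB); phase: φ = 86.8°.

|H| = 0.05627 (-25.0 dB), φ = 86.8°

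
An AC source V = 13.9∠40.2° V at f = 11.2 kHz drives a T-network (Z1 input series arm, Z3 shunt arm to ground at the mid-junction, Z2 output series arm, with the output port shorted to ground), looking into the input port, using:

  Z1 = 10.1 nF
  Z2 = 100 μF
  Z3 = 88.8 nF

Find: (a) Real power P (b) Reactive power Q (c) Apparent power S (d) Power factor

Step 1 — Angular frequency: ω = 2π·f = 2π·1.12e+04 = 7.037e+04 rad/s.
Step 2 — Component impedances:
  Z1: Z = 1/(jωC) = -j/(ω·C) = 0 - j1407 Ω
  Z2: Z = 1/(jωC) = -j/(ω·C) = 0 - j0.1421 Ω
  Z3: Z = 1/(jωC) = -j/(ω·C) = 0 - j160 Ω
Step 3 — With the output port shorted to ground, the output series arm Z2 runs from the junction to ground; the shunt arm Z3 also runs from the junction to ground. They appear in parallel: Z3 || Z2 = 0 - j0.142 Ω.
Step 4 — Series with input arm Z1: Z_in = Z1 + (Z3 || Z2) = 0 - j1407 Ω = 1407∠-90.0° Ω.
Step 5 — Source phasor: V = 13.9∠40.2° V = 10.62 + j8.972 V.
Step 6 — Current: I = V / Z = -0.006376 + j0.007545 A = 0.009878∠130.2° A.
Step 7 — Complex power: S = V·I* = 0 - j0.1373 VA.
Step 8 — Real power: P = Re(S) = 0 W.
Step 9 — Reactive power: Q = Im(S) = -0.1373 VAR.
Step 10 — Apparent power: |S| = 0.1373 VA.
Step 11 — Power factor: PF = P/|S| = 0 (leading).

(a) P = 0 W  (b) Q = -0.1373 VAR  (c) S = 0.1373 VA  (d) PF = 0 (leading)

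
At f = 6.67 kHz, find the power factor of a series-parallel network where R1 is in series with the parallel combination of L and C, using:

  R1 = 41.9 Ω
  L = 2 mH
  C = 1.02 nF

Step 1 — Angular frequency: ω = 2π·f = 2π·6670 = 4.191e+04 rad/s.
Step 2 — Component impedances:
  R1: Z = R = 41.9 Ω
  L: Z = jωL = j·4.191e+04·0.002 = 0 + j83.82 Ω
  C: Z = 1/(jωC) = -j/(ω·C) = 0 - j2.339e+04 Ω
Step 3 — Parallel branch: L || C = 1/(1/L + 1/C) = 0 + j84.12 Ω.
Step 4 — Series with R1: Z_total = R1 + (L || C) = 41.9 + j84.12 Ω = 93.98∠63.5° Ω.
Step 5 — Power factor: PF = cos(φ) = Re(Z)/|Z| = 41.9/93.977 = 0.4459.
Step 6 — Type: Im(Z) = 84.12 ⇒ lagging (phase φ = 63.5°).

PF = 0.4459 (lagging, φ = 63.5°)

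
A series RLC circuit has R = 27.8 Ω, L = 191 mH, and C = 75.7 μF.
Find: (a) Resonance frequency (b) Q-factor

Step 1 — Resonance condition Im(Z)=0 gives ω₀ = 1/√(LC).
Step 2 — ω₀ = 1/√(0.191·7.57e-05) = 263 rad/s.
Step 3 — f₀ = ω₀/(2π) = 41.86 Hz.
Step 4 — Series Q: Q = ω₀L/R = 263·0.191/27.8 = 1.807.

(a) f₀ = 41.86 Hz  (b) Q = 1.807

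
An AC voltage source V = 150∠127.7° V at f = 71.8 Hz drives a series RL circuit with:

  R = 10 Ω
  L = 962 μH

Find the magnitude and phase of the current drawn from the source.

Step 1 — Angular frequency: ω = 2π·f = 2π·71.8 = 451.1 rad/s.
Step 2 — Component impedances:
  R: Z = R = 10 Ω
  L: Z = jωL = j·451.1·0.000962 = 0 + j0.434 Ω
Step 3 — Series combination: Z_total = R + L = 10 + j0.434 Ω = 10.01∠2.5° Ω.
Step 4 — Source phasor: V = 150∠127.7° V = -91.73 + j118.7 V.
Step 5 — Ohm's law: I = V / Z_total = (-91.73 + j118.7) / (10 + j0.434) = -8.642 + j12.24 A.
Step 6 — Convert to polar: |I| = 14.99 A, ∠I = 125.2°.

I = 14.99∠125.2° A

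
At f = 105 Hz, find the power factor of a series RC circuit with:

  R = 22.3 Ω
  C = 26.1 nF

Step 1 — Angular frequency: ω = 2π·f = 2π·105 = 659.7 rad/s.
Step 2 — Component impedances:
  R: Z = R = 22.3 Ω
  C: Z = 1/(jωC) = -j/(ω·C) = 0 - j5.808e+04 Ω
Step 3 — Series combination: Z_total = R + C = 22.3 - j5.808e+04 Ω = 5.808e+04∠-90.0° Ω.
Step 4 — Power factor: PF = cos(φ) = Re(Z)/|Z| = 22.3/5.808e+04 = 0.000384.
Step 5 — Type: Im(Z) = -5.808e+04 ⇒ leading (phase φ = -90.0°).

PF = 0.000384 (leading, φ = -90.0°)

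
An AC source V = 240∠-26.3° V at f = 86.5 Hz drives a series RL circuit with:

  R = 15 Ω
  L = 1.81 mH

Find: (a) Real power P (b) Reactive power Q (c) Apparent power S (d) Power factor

Step 1 — Angular frequency: ω = 2π·f = 2π·86.5 = 543.5 rad/s.
Step 2 — Component impedances:
  R: Z = R = 15 Ω
  L: Z = jωL = j·543.5·0.00181 = 0 + j0.9837 Ω
Step 3 — Series combination: Z_total = R + L = 15 + j0.9837 Ω = 15.03∠3.8° Ω.
Step 4 — Source phasor: V = 240∠-26.3° V = 215.2 - j106.3 V.
Step 5 — Current: I = V / Z = 13.82 - j7.995 A = 15.97∠-30.1° A.
Step 6 — Complex power: S = V·I* = 3824 + j250.8 VA.
Step 7 — Real power: P = Re(S) = 3824 W.
Step 8 — Reactive power: Q = Im(S) = 250.8 VAR.
Step 9 — Apparent power: |S| = 3832 VA.
Step 10 — Power factor: PF = P/|S| = 0.9979 (lagging).

(a) P = 3824 W  (b) Q = 250.8 VAR  (c) S = 3832 VA  (d) PF = 0.9979 (lagging)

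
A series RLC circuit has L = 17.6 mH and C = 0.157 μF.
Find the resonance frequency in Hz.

Step 1 — Resonance condition Im(Z)=0 gives ω₀ = 1/√(LC).
Step 2 — ω₀ = 1/√(0.0176·1.57e-07) = 1.902e+04 rad/s.
Step 3 — f₀ = ω₀/(2π) = 3028 Hz.

f₀ = 3028 Hz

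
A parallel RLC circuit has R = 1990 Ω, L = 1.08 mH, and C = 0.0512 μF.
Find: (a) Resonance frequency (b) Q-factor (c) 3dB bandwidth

Step 1 — Resonance: ω₀ = 1/√(LC) = 1/√(0.00108·5.12e-08) = 1.345e+05 rad/s.
Step 2 — f₀ = ω₀/(2π) = 2.14e+04 Hz.
Step 3 — Parallel Q: Q = R/(ω₀L) = 1990/(1.345e+05·0.00108) = 13.7.
Step 4 — Bandwidth: Δω = ω₀/Q = 9815 rad/s; BW = Δω/(2π) = 1562 Hz.

(a) f₀ = 2.14e+04 Hz  (b) Q = 13.7  (c) BW = 1562 Hz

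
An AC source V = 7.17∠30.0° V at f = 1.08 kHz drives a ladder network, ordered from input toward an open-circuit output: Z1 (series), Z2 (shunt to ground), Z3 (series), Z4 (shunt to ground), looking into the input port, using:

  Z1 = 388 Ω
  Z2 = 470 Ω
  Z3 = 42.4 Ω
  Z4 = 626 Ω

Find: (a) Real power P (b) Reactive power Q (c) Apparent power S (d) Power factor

Step 1 — Angular frequency: ω = 2π·f = 2π·1080 = 6786 rad/s.
Step 2 — Component impedances:
  Z1: Z = R = 388 Ω
  Z2: Z = R = 470 Ω
  Z3: Z = R = 42.4 Ω
  Z4: Z = R = 626 Ω
Step 3 — Ladder network (open output): work backward from the far end, alternating series and parallel combinations. Z_in = 664 Ω = 664∠0.0° Ω.
Step 4 — Source phasor: V = 7.17∠30.0° V = 6.209 + j3.585 V.
Step 5 — Current: I = V / Z = 0.009352 + j0.005399 A = 0.0108∠30.0° A.
Step 6 — Complex power: S = V·I* = 0.07743 VA.
Step 7 — Real power: P = Re(S) = 0.07743 W.
Step 8 — Reactive power: Q = Im(S) = 0 VAR.
Step 9 — Apparent power: |S| = 0.07743 VA.
Step 10 — Power factor: PF = P/|S| = 1 (unity).

(a) P = 0.07743 W  (b) Q = 0 VAR  (c) S = 0.07743 VA  (d) PF = 1 (unity)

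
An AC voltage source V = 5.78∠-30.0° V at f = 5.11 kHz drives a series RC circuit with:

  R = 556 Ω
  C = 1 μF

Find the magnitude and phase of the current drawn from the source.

Step 1 — Angular frequency: ω = 2π·f = 2π·5110 = 3.211e+04 rad/s.
Step 2 — Component impedances:
  R: Z = R = 556 Ω
  C: Z = 1/(jωC) = -j/(ω·C) = 0 - j31.15 Ω
Step 3 — Series combination: Z_total = R + C = 556 - j31.15 Ω = 556.9∠-3.2° Ω.
Step 4 — Source phasor: V = 5.78∠-30.0° V = 5.006 - j2.89 V.
Step 5 — Ohm's law: I = V / Z_total = (5.006 - j2.89) / (556 - j31.15) = 0.009265 - j0.004679 A.
Step 6 — Convert to polar: |I| = 0.01038 A, ∠I = -26.8°.

I = 0.01038∠-26.8° A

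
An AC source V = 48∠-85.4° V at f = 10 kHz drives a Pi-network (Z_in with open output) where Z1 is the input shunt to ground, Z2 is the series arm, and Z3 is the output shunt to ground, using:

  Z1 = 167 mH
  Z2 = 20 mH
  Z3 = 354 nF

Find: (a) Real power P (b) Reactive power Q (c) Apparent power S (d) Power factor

Step 1 — Angular frequency: ω = 2π·f = 2π·1e+04 = 6.283e+04 rad/s.
Step 2 — Component impedances:
  Z1: Z = jωL = j·6.283e+04·0.167 = 0 + j1.049e+04 Ω
  Z2: Z = jωL = j·6.283e+04·0.02 = 0 + j1257 Ω
  Z3: Z = 1/(jωC) = -j/(ω·C) = 0 - j44.96 Ω
Step 3 — With open output, the series arm Z2 and the output shunt Z3 appear in series to ground: Z2 + Z3 = 0 + j1212 Ω.
Step 4 — Parallel with input shunt Z1: Z_in = Z1 || (Z2 + Z3) = 0 + j1086 Ω = 1086∠90.0° Ω.
Step 5 — Source phasor: V = 48∠-85.4° V = 3.85 - j47.85 V.
Step 6 — Current: I = V / Z = -0.04405 - j0.003544 A = 0.04419∠-175.4° A.
Step 7 — Complex power: S = V·I* = 0 + j2.121 VA.
Step 8 — Real power: P = Re(S) = 0 W.
Step 9 — Reactive power: Q = Im(S) = 2.121 VAR.
Step 10 — Apparent power: |S| = 2.121 VA.
Step 11 — Power factor: PF = P/|S| = 0 (lagging).

(a) P = 0 W  (b) Q = 2.121 VAR  (c) S = 2.121 VA  (d) PF = 0 (lagging)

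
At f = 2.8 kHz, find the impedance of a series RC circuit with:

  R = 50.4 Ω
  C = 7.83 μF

Step 1 — Angular frequency: ω = 2π·f = 2π·2800 = 1.759e+04 rad/s.
Step 2 — Component impedances:
  R: Z = R = 50.4 Ω
  C: Z = 1/(jωC) = -j/(ω·C) = 0 - j7.259 Ω
Step 3 — Series combination: Z_total = R + C = 50.4 - j7.259 Ω = 50.92∠-8.2° Ω.

Z = 50.4 - j7.259 Ω = 50.92∠-8.2° Ω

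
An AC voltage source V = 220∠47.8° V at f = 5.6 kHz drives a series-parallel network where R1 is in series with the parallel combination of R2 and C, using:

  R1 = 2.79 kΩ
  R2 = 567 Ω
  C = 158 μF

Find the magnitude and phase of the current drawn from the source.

Step 1 — Angular frequency: ω = 2π·f = 2π·5600 = 3.519e+04 rad/s.
Step 2 — Component impedances:
  R1: Z = R = 2790 Ω
  R2: Z = R = 567 Ω
  C: Z = 1/(jωC) = -j/(ω·C) = 0 - j0.1799 Ω
Step 3 — Parallel branch: R2 || C = 1/(1/R2 + 1/C) = 5.706e-05 - j0.1799 Ω.
Step 4 — Series with R1: Z_total = R1 + (R2 || C) = 2790 - j0.1799 Ω = 2790∠-0.0° Ω.
Step 5 — Source phasor: V = 220∠47.8° V = 147.8 + j163 V.
Step 6 — Ohm's law: I = V / Z_total = (147.8 + j163) / (2790 - j0.1799) = 0.05296 + j0.05842 A.
Step 7 — Convert to polar: |I| = 0.07885 A, ∠I = 47.8°.

I = 0.07885∠47.8° A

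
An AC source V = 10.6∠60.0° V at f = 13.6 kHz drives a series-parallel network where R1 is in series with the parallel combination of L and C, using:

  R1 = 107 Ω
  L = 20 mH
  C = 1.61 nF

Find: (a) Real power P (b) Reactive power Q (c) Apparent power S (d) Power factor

Step 1 — Angular frequency: ω = 2π·f = 2π·1.36e+04 = 8.545e+04 rad/s.
Step 2 — Component impedances:
  R1: Z = R = 107 Ω
  L: Z = jωL = j·8.545e+04·0.02 = 0 + j1709 Ω
  C: Z = 1/(jωC) = -j/(ω·C) = 0 - j7269 Ω
Step 3 — Parallel branch: L || C = 1/(1/L + 1/C) = 0 + j2234 Ω.
Step 4 — Series with R1: Z_total = R1 + (L || C) = 107 + j2234 Ω = 2237∠87.3° Ω.
Step 5 — Source phasor: V = 10.6∠60.0° V = 5.3 + j9.18 V.
Step 6 — Current: I = V / Z = 0.004212 - j0.00217 A = 0.004739∠-27.3° A.
Step 7 — Complex power: S = V·I* = 0.002403 + j0.05017 VA.
Step 8 — Real power: P = Re(S) = 0.002403 W.
Step 9 — Reactive power: Q = Im(S) = 0.05017 VAR.
Step 10 — Apparent power: |S| = 0.05023 VA.
Step 11 — Power factor: PF = P/|S| = 0.04783 (lagging).

(a) P = 0.002403 W  (b) Q = 0.05017 VAR  (c) S = 0.05023 VA  (d) PF = 0.04783 (lagging)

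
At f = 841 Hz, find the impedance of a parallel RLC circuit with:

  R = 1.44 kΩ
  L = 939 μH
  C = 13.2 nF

Step 1 — Angular frequency: ω = 2π·f = 2π·841 = 5284 rad/s.
Step 2 — Component impedances:
  R: Z = R = 1440 Ω
  L: Z = jωL = j·5284·0.000939 = 0 + j4.962 Ω
  C: Z = 1/(jωC) = -j/(ω·C) = 0 - j1.434e+04 Ω
Step 3 — Parallel combination: 1/Z_total = 1/R + 1/L + 1/C; Z_total = 0.01711 + j4.963 Ω = 4.964∠89.8° Ω.

Z = 0.01711 + j4.963 Ω = 4.964∠89.8° Ω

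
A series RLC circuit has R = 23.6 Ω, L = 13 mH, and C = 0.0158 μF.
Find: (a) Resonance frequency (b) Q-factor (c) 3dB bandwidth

Step 1 — Resonance condition Im(Z)=0 gives ω₀ = 1/√(LC).
Step 2 — ω₀ = 1/√(0.013·1.58e-08) = 6.977e+04 rad/s.
Step 3 — f₀ = ω₀/(2π) = 1.111e+04 Hz.
Step 4 — Series Q: Q = ω₀L/R = 6.977e+04·0.013/23.6 = 38.44.
Step 5 — 3dB bandwidth: Δω = ω₀/Q = 1815 rad/s; BW = Δω/(2π) = 288.9 Hz.

(a) f₀ = 1.111e+04 Hz  (b) Q = 38.44  (c) BW = 288.9 Hz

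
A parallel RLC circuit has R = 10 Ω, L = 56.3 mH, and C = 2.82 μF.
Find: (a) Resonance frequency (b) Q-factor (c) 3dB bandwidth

Step 1 — Resonance: ω₀ = 1/√(LC) = 1/√(0.0563·2.82e-06) = 2510 rad/s.
Step 2 — f₀ = ω₀/(2π) = 399.4 Hz.
Step 3 — Parallel Q: Q = R/(ω₀L) = 10/(2510·0.0563) = 0.07077.
Step 4 — Bandwidth: Δω = ω₀/Q = 3.546e+04 rad/s; BW = Δω/(2π) = 5644 Hz.

(a) f₀ = 399.4 Hz  (b) Q = 0.07077  (c) BW = 5644 Hz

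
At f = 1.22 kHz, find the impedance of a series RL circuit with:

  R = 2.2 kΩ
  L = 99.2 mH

Step 1 — Angular frequency: ω = 2π·f = 2π·1220 = 7665 rad/s.
Step 2 — Component impedances:
  R: Z = R = 2200 Ω
  L: Z = jωL = j·7665·0.0992 = 0 + j760.4 Ω
Step 3 — Series combination: Z_total = R + L = 2200 + j760.4 Ω = 2328∠19.1° Ω.

Z = 2200 + j760.4 Ω = 2328∠19.1° Ω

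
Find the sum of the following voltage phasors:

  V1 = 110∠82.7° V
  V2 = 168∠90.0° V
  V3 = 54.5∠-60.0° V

Step 1 — Convert each phasor to rectangular form:
  V1 = 110·(cos(82.7°) + j·sin(82.7°)) = 13.98 + j109.1 V
  V2 = 168·(cos(90.0°) + j·sin(90.0°)) = 0 + j168 V
  V3 = 54.5·(cos(-60.0°) + j·sin(-60.0°)) = 27.25 - j47.2 V
Step 2 — Sum components: V_total = 41.23 + j229.9 V.
Step 3 — Convert to polar: |V_total| = 233.6 V, ∠V_total = 79.8°.

V_total = 233.6∠79.8° V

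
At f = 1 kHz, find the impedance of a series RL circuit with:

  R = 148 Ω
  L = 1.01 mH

Step 1 — Angular frequency: ω = 2π·f = 2π·1000 = 6283 rad/s.
Step 2 — Component impedances:
  R: Z = R = 148 Ω
  L: Z = jωL = j·6283·0.00101 = 0 + j6.346 Ω
Step 3 — Series combination: Z_total = R + L = 148 + j6.346 Ω = 148.1∠2.5° Ω.

Z = 148 + j6.346 Ω = 148.1∠2.5° Ω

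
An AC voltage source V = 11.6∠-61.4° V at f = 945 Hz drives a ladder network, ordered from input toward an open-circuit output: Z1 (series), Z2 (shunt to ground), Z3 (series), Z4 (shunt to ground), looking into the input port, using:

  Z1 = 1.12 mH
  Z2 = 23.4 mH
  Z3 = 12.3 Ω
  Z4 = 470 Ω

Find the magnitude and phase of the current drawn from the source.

Step 1 — Angular frequency: ω = 2π·f = 2π·945 = 5938 rad/s.
Step 2 — Component impedances:
  Z1: Z = jωL = j·5938·0.00112 = 0 + j6.65 Ω
  Z2: Z = jωL = j·5938·0.0234 = 0 + j138.9 Ω
  Z3: Z = R = 12.3 Ω
  Z4: Z = R = 470 Ω
Step 3 — Ladder network (open output): work backward from the far end, alternating series and parallel combinations. Z_in = 36.96 + j134.9 Ω = 139.9∠74.7° Ω.
Step 4 — Source phasor: V = 11.6∠-61.4° V = 5.553 - j10.18 V.
Step 5 — Ohm's law: I = V / Z_total = (5.553 - j10.18) / (36.96 + j134.9) = -0.05972 - j0.05751 A.
Step 6 — Convert to polar: |I| = 0.08291 A, ∠I = -136.1°.

I = 0.08291∠-136.1° A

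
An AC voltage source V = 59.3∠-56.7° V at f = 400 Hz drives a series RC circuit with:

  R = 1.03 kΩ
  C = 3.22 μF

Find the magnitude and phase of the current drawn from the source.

Step 1 — Angular frequency: ω = 2π·f = 2π·400 = 2513 rad/s.
Step 2 — Component impedances:
  R: Z = R = 1030 Ω
  C: Z = 1/(jωC) = -j/(ω·C) = 0 - j123.6 Ω
Step 3 — Series combination: Z_total = R + C = 1030 - j123.6 Ω = 1037∠-6.8° Ω.
Step 4 — Source phasor: V = 59.3∠-56.7° V = 32.56 - j49.56 V.
Step 5 — Ohm's law: I = V / Z_total = (32.56 - j49.56) / (1030 - j123.6) = 0.03685 - j0.0437 A.
Step 6 — Convert to polar: |I| = 0.05716 A, ∠I = -49.9°.

I = 0.05716∠-49.9° A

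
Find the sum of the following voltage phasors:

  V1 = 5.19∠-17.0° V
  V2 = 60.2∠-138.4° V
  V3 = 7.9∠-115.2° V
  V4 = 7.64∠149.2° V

Step 1 — Convert each phasor to rectangular form:
  V1 = 5.19·(cos(-17.0°) + j·sin(-17.0°)) = 4.963 - j1.517 V
  V2 = 60.2·(cos(-138.4°) + j·sin(-138.4°)) = -45.02 - j39.97 V
  V3 = 7.9·(cos(-115.2°) + j·sin(-115.2°)) = -3.364 - j7.148 V
  V4 = 7.64·(cos(149.2°) + j·sin(149.2°)) = -6.562 + j3.912 V
Step 2 — Sum components: V_total = -49.98 - j44.72 V.
Step 3 — Convert to polar: |V_total| = 67.07 V, ∠V_total = -138.2°.

V_total = 67.07∠-138.2° V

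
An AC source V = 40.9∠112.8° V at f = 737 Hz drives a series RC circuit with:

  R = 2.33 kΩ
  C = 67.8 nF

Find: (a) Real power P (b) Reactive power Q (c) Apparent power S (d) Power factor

Step 1 — Angular frequency: ω = 2π·f = 2π·737 = 4631 rad/s.
Step 2 — Component impedances:
  R: Z = R = 2330 Ω
  C: Z = 1/(jωC) = -j/(ω·C) = 0 - j3185 Ω
Step 3 — Series combination: Z_total = R + C = 2330 - j3185 Ω = 3946∠-53.8° Ω.
Step 4 — Source phasor: V = 40.9∠112.8° V = -15.85 + j37.7 V.
Step 5 — Current: I = V / Z = -0.01008 + j0.002399 A = 0.01036∠166.6° A.
Step 6 — Complex power: S = V·I* = 0.2503 - j0.3421 VA.
Step 7 — Real power: P = Re(S) = 0.2503 W.
Step 8 — Reactive power: Q = Im(S) = -0.3421 VAR.
Step 9 — Apparent power: |S| = 0.4239 VA.
Step 10 — Power factor: PF = P/|S| = 0.5904 (leading).

(a) P = 0.2503 W  (b) Q = -0.3421 VAR  (c) S = 0.4239 VA  (d) PF = 0.5904 (leading)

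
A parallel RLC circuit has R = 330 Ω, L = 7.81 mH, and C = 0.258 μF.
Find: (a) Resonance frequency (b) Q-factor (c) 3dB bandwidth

Step 1 — Resonance: ω₀ = 1/√(LC) = 1/√(0.00781·2.58e-07) = 2.228e+04 rad/s.
Step 2 — f₀ = ω₀/(2π) = 3546 Hz.
Step 3 — Parallel Q: Q = R/(ω₀L) = 330/(2.228e+04·0.00781) = 1.897.
Step 4 — Bandwidth: Δω = ω₀/Q = 1.175e+04 rad/s; BW = Δω/(2π) = 1869 Hz.

(a) f₀ = 3546 Hz  (b) Q = 1.897  (c) BW = 1869 Hz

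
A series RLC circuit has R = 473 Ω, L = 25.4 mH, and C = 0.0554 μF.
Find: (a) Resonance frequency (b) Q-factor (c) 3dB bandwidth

Step 1 — Resonance: ω₀ = 1/√(LC) = 1/√(0.0254·5.54e-08) = 2.666e+04 rad/s.
Step 2 — f₀ = ω₀/(2π) = 4243 Hz.
Step 3 — Series Q: Q = ω₀L/R = 2.666e+04·0.0254/473 = 1.432.
Step 4 — Bandwidth: Δω = ω₀/Q = 1.862e+04 rad/s; BW = Δω/(2π) = 2964 Hz.

(a) f₀ = 4243 Hz  (b) Q = 1.432  (c) BW = 2964 Hz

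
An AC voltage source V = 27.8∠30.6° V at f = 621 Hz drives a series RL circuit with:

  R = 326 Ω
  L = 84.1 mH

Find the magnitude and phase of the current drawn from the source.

Step 1 — Angular frequency: ω = 2π·f = 2π·621 = 3902 rad/s.
Step 2 — Component impedances:
  R: Z = R = 326 Ω
  L: Z = jωL = j·3902·0.0841 = 0 + j328.1 Ω
Step 3 — Series combination: Z_total = R + L = 326 + j328.1 Ω = 462.6∠45.2° Ω.
Step 4 — Source phasor: V = 27.8∠30.6° V = 23.93 + j14.15 V.
Step 5 — Ohm's law: I = V / Z_total = (23.93 + j14.15) / (326 + j328.1) = 0.05816 - j0.01514 A.
Step 6 — Convert to polar: |I| = 0.0601 A, ∠I = -14.6°.

I = 0.0601∠-14.6° A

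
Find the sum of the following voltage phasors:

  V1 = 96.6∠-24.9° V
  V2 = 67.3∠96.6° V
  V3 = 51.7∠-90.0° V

Step 1 — Convert each phasor to rectangular form:
  V1 = 96.6·(cos(-24.9°) + j·sin(-24.9°)) = 87.62 - j40.67 V
  V2 = 67.3·(cos(96.6°) + j·sin(96.6°)) = -7.735 + j66.85 V
  V3 = 51.7·(cos(-90.0°) + j·sin(-90.0°)) = 0 - j51.7 V
Step 2 — Sum components: V_total = 79.89 - j25.52 V.
Step 3 — Convert to polar: |V_total| = 83.86 V, ∠V_total = -17.7°.

V_total = 83.86∠-17.7° V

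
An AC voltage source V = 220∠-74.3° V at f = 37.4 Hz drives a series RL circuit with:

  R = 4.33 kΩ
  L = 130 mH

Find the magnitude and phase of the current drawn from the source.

Step 1 — Angular frequency: ω = 2π·f = 2π·37.4 = 235 rad/s.
Step 2 — Component impedances:
  R: Z = R = 4330 Ω
  L: Z = jωL = j·235·0.13 = 0 + j30.55 Ω
Step 3 — Series combination: Z_total = R + L = 4330 + j30.55 Ω = 4330∠0.4° Ω.
Step 4 — Source phasor: V = 220∠-74.3° V = 59.53 - j211.8 V.
Step 5 — Ohm's law: I = V / Z_total = (59.53 - j211.8) / (4330 + j30.55) = 0.0134 - j0.04901 A.
Step 6 — Convert to polar: |I| = 0.05081 A, ∠I = -74.7°.

I = 0.05081∠-74.7° A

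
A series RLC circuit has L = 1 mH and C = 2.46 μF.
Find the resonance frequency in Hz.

Step 1 — Resonance condition Im(Z)=0 gives ω₀ = 1/√(LC).
Step 2 — ω₀ = 1/√(0.001·2.46e-06) = 2.016e+04 rad/s.
Step 3 — f₀ = ω₀/(2π) = 3209 Hz.

f₀ = 3209 Hz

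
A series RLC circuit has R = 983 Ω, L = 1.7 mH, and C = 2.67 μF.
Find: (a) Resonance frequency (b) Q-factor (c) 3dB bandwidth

Step 1 — Resonance: ω₀ = 1/√(LC) = 1/√(0.0017·2.67e-06) = 1.484e+04 rad/s.
Step 2 — f₀ = ω₀/(2π) = 2362 Hz.
Step 3 — Series Q: Q = ω₀L/R = 1.484e+04·0.0017/983 = 0.02567.
Step 4 — Bandwidth: Δω = ω₀/Q = 5.782e+05 rad/s; BW = Δω/(2π) = 9.203e+04 Hz.

(a) f₀ = 2362 Hz  (b) Q = 0.02567  (c) BW = 9.203e+04 Hz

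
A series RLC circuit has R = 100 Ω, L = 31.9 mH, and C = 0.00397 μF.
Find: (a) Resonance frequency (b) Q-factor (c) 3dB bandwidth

Step 1 — Resonance: ω₀ = 1/√(LC) = 1/√(0.0319·3.97e-09) = 8.886e+04 rad/s.
Step 2 — f₀ = ω₀/(2π) = 1.414e+04 Hz.
Step 3 — Series Q: Q = ω₀L/R = 8.886e+04·0.0319/100 = 28.35.
Step 4 — Bandwidth: Δω = ω₀/Q = 3135 rad/s; BW = Δω/(2π) = 498.9 Hz.

(a) f₀ = 1.414e+04 Hz  (b) Q = 28.35  (c) BW = 498.9 Hz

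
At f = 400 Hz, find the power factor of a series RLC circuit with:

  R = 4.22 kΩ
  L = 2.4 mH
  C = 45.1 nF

Step 1 — Angular frequency: ω = 2π·f = 2π·400 = 2513 rad/s.
Step 2 — Component impedances:
  R: Z = R = 4220 Ω
  L: Z = jωL = j·2513·0.0024 = 0 + j6.032 Ω
  C: Z = 1/(jωC) = -j/(ω·C) = 0 - j8822 Ω
Step 3 — Series combination: Z_total = R + L + C = 4220 - j8816 Ω = 9774∠-64.4° Ω.
Step 4 — Power factor: PF = cos(φ) = Re(Z)/|Z| = 4220/9774.2 = 0.4317.
Step 5 — Type: Im(Z) = -8816 ⇒ leading (phase φ = -64.4°).

PF = 0.4317 (leading, φ = -64.4°)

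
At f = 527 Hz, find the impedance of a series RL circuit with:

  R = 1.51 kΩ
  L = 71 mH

Step 1 — Angular frequency: ω = 2π·f = 2π·527 = 3311 rad/s.
Step 2 — Component impedances:
  R: Z = R = 1510 Ω
  L: Z = jωL = j·3311·0.071 = 0 + j235.1 Ω
Step 3 — Series combination: Z_total = R + L = 1510 + j235.1 Ω = 1528∠8.8° Ω.

Z = 1510 + j235.1 Ω = 1528∠8.8° Ω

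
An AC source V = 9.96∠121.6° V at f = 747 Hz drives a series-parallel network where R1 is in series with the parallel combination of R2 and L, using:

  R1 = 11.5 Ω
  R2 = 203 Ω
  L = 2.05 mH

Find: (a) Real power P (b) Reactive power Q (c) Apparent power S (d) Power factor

Step 1 — Angular frequency: ω = 2π·f = 2π·747 = 4694 rad/s.
Step 2 — Component impedances:
  R1: Z = R = 11.5 Ω
  R2: Z = R = 203 Ω
  L: Z = jωL = j·4694·0.00205 = 0 + j9.622 Ω
Step 3 — Parallel branch: R2 || L = 1/(1/R2 + 1/L) = 0.455 + j9.6 Ω.
Step 4 — Series with R1: Z_total = R1 + (R2 || L) = 11.96 + j9.6 Ω = 15.33∠38.8° Ω.
Step 5 — Source phasor: V = 9.96∠121.6° V = -5.219 + j8.483 V.
Step 6 — Current: I = V / Z = 0.08103 + j0.6445 A = 0.6496∠82.8° A.
Step 7 — Complex power: S = V·I* = 5.045 + j4.051 VA.
Step 8 — Real power: P = Re(S) = 5.045 W.
Step 9 — Reactive power: Q = Im(S) = 4.051 VAR.
Step 10 — Apparent power: |S| = 6.47 VA.
Step 11 — Power factor: PF = P/|S| = 0.7797 (lagging).

(a) P = 5.045 W  (b) Q = 4.051 VAR  (c) S = 6.47 VA  (d) PF = 0.7797 (lagging)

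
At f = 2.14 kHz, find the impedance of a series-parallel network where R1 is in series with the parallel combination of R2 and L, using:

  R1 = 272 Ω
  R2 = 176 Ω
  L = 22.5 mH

Step 1 — Angular frequency: ω = 2π·f = 2π·2140 = 1.345e+04 rad/s.
Step 2 — Component impedances:
  R1: Z = R = 272 Ω
  R2: Z = R = 176 Ω
  L: Z = jωL = j·1.345e+04·0.0225 = 0 + j302.5 Ω
Step 3 — Parallel branch: R2 || L = 1/(1/R2 + 1/L) = 131.5 + j76.5 Ω.
Step 4 — Series with R1: Z_total = R1 + (R2 || L) = 403.5 + j76.5 Ω = 410.7∠10.7° Ω.

Z = 403.5 + j76.5 Ω = 410.7∠10.7° Ω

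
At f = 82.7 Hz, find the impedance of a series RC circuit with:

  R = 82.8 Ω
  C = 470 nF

Step 1 — Angular frequency: ω = 2π·f = 2π·82.7 = 519.6 rad/s.
Step 2 — Component impedances:
  R: Z = R = 82.8 Ω
  C: Z = 1/(jωC) = -j/(ω·C) = 0 - j4095 Ω
Step 3 — Series combination: Z_total = R + C = 82.8 - j4095 Ω = 4095∠-88.8° Ω.

Z = 82.8 - j4095 Ω = 4095∠-88.8° Ω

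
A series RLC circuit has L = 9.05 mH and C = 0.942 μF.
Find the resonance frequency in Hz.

Step 1 — Resonance condition Im(Z)=0 gives ω₀ = 1/√(LC).
Step 2 — ω₀ = 1/√(0.00905·9.42e-07) = 1.083e+04 rad/s.
Step 3 — f₀ = ω₀/(2π) = 1724 Hz.

f₀ = 1724 Hz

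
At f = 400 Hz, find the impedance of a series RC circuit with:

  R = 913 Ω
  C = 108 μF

Step 1 — Angular frequency: ω = 2π·f = 2π·400 = 2513 rad/s.
Step 2 — Component impedances:
  R: Z = R = 913 Ω
  C: Z = 1/(jωC) = -j/(ω·C) = 0 - j3.684 Ω
Step 3 — Series combination: Z_total = R + C = 913 - j3.684 Ω = 913∠-0.2° Ω.

Z = 913 - j3.684 Ω = 913∠-0.2° Ω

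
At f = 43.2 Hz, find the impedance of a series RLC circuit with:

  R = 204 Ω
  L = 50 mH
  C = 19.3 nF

Step 1 — Angular frequency: ω = 2π·f = 2π·43.2 = 271.4 rad/s.
Step 2 — Component impedances:
  R: Z = R = 204 Ω
  L: Z = jωL = j·271.4·0.05 = 0 + j13.57 Ω
  C: Z = 1/(jωC) = -j/(ω·C) = 0 - j1.909e+05 Ω
Step 3 — Series combination: Z_total = R + L + C = 204 - j1.909e+05 Ω = 1.909e+05∠-89.9° Ω.

Z = 204 - j1.909e+05 Ω = 1.909e+05∠-89.9° Ω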